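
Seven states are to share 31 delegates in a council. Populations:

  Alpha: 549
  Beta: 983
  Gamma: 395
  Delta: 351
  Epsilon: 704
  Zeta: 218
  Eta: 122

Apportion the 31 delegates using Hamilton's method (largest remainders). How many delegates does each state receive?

Alpha: 5, Beta: 9, Gamma: 4, Delta: 3, Epsilon: 7, Zeta: 2, Eta: 1

The standard divisor is 3322/31 ≈ 107.161.
Standard quotas: Alpha 5.123, Beta 9.173, Gamma 3.686, Delta 3.275, Epsilon 6.570, Zeta 2.034, Eta 1.138.
Lower quotas: Alpha 5, Beta 9, Gamma 3, Delta 3, Epsilon 6, Zeta 2, Eta 1 (sum 29, leaving 2 seats).
Remainders in descending order: Gamma 0.686, Epsilon 0.570, Delta 0.275, Beta 0.173, Eta 0.138, Alpha 0.123, Zeta 0.034.
The surplus seats go to Gamma, Epsilon.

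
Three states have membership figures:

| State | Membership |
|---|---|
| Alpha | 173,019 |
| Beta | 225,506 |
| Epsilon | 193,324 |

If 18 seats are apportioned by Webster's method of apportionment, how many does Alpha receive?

Standard divisor 591849/18 ≈ 32880.5; standard quotas: Alpha 5.262, Beta 6.858, Epsilon 5.880.
Rounding to the nearest integer gives Alpha 5, Beta 7, Epsilon 6 — total 18, matching the house size, so no adjustment is needed.
Alpha receives 5.

5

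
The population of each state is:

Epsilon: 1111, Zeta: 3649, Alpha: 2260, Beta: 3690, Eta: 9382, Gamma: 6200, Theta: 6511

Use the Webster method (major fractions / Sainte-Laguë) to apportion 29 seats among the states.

Standard divisor 32803/29 ≈ 1131.138; standard quotas: Epsilon 0.982, Zeta 3.226, Alpha 1.998, Beta 3.262, Eta 8.294, Gamma 5.481, Theta 5.756.
Rounding to the nearest integer gives 1, 3, 2, 3, 8, 5, 6 = 28 seats, so the divisor must be adjusted.
With modified divisor 1120: modified quotas Epsilon 0.992, Zeta 3.258, Alpha 2.018, Beta 3.295, Eta 8.377, Gamma 5.536, Theta 5.813.
Rounding to the nearest integer: Epsilon 1, Zeta 3, Alpha 2, Beta 3, Eta 8, Gamma 6, Theta 6 (total 29).

Epsilon 1; Zeta 3; Alpha 2; Beta 3; Eta 8; Gamma 6; Theta 6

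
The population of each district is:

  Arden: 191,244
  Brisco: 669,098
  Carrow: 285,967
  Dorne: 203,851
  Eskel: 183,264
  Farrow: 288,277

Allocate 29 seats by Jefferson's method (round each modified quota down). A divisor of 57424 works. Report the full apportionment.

With modified divisor 57424: modified quotas Arden 3.330, Brisco 11.652, Carrow 4.980, Dorne 3.550, Eskel 3.191, Farrow 5.020.
Rounding down: Arden 3, Brisco 11, Carrow 4, Dorne 3, Eskel 3, Farrow 5 (total 29).

Arden: 3, Brisco: 11, Carrow: 4, Dorne: 3, Eskel: 3, Farrow: 5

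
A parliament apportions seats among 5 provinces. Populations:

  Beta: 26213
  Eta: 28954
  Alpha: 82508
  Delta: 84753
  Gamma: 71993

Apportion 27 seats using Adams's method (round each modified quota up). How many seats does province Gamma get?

Standard divisor 294421/27 ≈ 10904.481; standard quotas: Beta 2.404, Eta 2.655, Alpha 7.566, Delta 7.772, Gamma 6.602.
Rounding up gives 3, 3, 8, 8, 7 = 29 seats, so the divisor must be adjusted.
With modified divisor 12050: modified quotas Beta 2.175, Eta 2.403, Alpha 6.847, Delta 7.033, Gamma 5.975.
Rounding up: Beta 3, Eta 3, Alpha 7, Delta 8, Gamma 6 (total 27).
Gamma receives 6.

6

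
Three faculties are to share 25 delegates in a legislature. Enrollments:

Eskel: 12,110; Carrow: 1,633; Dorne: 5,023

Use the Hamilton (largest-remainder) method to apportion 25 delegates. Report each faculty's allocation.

Standard divisor: 18766 ÷ 25 ≈ 750.64.
Standard quotas: Eskel 16.1329, Carrow 2.1755, Dorne 6.6916.
Lower quotas: Eskel 16, Carrow 2, Dorne 6 (sum 24, leaving 1 seat).
Remainders in descending order: Dorne 0.6916, Carrow 0.1755, Eskel 0.1329.
The surplus seat goes to Dorne.

Eskel: 16, Carrow: 2, Dorne: 7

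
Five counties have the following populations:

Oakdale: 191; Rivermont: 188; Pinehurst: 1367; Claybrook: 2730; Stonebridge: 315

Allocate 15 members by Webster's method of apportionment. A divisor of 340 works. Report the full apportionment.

With modified divisor 340: modified quotas Oakdale 0.562, Rivermont 0.553, Pinehurst 4.021, Claybrook 8.029, Stonebridge 0.926.
Rounding to the nearest integer: Oakdale 1, Rivermont 1, Pinehurst 4, Claybrook 8, Stonebridge 1 (total 15).

Oakdale 1, Rivermont 1, Pinehurst 4, Claybrook 8, Stonebridge 1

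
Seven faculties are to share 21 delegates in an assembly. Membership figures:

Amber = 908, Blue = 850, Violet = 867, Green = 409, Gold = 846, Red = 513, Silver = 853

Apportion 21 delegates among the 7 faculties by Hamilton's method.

Amber=4, Blue=3, Violet=4, Green=2, Gold=3, Red=2, Silver=3

The standard divisor is 5246/21 ≈ 249.81.
Standard quotas: Amber 3.635, Blue 3.403, Violet 3.471, Green 1.637, Gold 3.387, Red 2.054, Silver 3.415.
Lower quotas: Amber 3, Blue 3, Violet 3, Green 1, Gold 3, Red 2, Silver 3 (sum 18, leaving 3 seats).
Remainders in descending order: Green 0.637, Amber 0.635, Violet 0.471, Silver 0.415, Blue 0.403, Gold 0.387, Red 0.054.
Largest remainders: Green, Amber, Violet receive the extra seats.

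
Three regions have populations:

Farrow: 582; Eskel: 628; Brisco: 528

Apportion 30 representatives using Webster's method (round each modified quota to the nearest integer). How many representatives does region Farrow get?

10

Standard divisor 1738/30 ≈ 57.933; standard quotas: Farrow 10.046, Eskel 10.840, Brisco 9.114.
Rounding to the nearest integer gives Farrow 10, Eskel 11, Brisco 9 — total 30, matching the house size, so no adjustment is needed.
Farrow receives 10.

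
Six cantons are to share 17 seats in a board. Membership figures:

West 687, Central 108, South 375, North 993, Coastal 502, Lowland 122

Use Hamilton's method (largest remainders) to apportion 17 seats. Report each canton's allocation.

Total 2787; standard divisor 2787/17 ≈ 163.941.
Standard quotas: West 4.191, Central 0.659, South 2.287, North 6.057, Coastal 3.062, Lowland 0.744.
Lower quotas: West 4, Central 0, South 2, North 6, Coastal 3, Lowland 0 (sum 15, leaving 2 seats).
Remainders in descending order: Lowland 0.744, Central 0.659, South 0.287, West 0.191, Coastal 0.062, North 0.057.
Largest remainders: Lowland, Central receive the extra seats.

West 4, Central 1, South 2, North 6, Coastal 3, Lowland 1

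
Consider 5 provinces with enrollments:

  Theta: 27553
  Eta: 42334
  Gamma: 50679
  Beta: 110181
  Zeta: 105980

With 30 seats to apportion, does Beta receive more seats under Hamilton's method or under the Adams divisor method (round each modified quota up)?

Hamilton: Theta 2, Eta 4, Gamma 5, Beta 10, Zeta 9.
Adams: Theta 3, Eta 4, Gamma 5, Beta 9, Zeta 9.
Beta gets 10 under Hamilton and 9 under Adams.

Hamilton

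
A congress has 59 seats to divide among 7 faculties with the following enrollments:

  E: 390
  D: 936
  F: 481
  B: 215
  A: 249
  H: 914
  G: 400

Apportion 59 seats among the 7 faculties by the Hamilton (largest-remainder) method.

Standard divisor: 3585 ÷ 59 ≈ 60.763.
Standard quotas: E 6.418, D 15.404, F 7.916, B 3.538, A 4.098, H 15.042, G 6.583.
Lower quotas: E 6, D 15, F 7, B 3, A 4, H 15, G 6 (sum 56, leaving 3 seats).
Remainders in descending order: F 0.916, G 0.583, B 0.538, E 0.418, D 0.404, A 0.098, H 0.042.
The surplus seats go to F, G, B.

E=6, D=15, F=8, B=4, A=4, H=15, G=7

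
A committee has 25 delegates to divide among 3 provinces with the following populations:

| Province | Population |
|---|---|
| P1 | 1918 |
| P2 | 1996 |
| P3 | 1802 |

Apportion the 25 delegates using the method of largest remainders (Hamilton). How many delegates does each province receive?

P1 8; P2 9; P3 8

Total 5716; standard divisor 5716/25 ≈ 228.64.
Standard quotas: P1 8.389, P2 8.730, P3 7.881.
Lower quotas: P1 8, P2 8, P3 7 (sum 23, leaving 2 seats).
Remainders in descending order: P3 0.881, P2 0.730, P1 0.389.
The surplus seats go to P3, P2.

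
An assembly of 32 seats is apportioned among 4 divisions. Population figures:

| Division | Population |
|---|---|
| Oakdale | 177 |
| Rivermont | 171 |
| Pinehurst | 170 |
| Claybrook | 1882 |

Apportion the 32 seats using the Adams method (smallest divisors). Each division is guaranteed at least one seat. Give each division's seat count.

Standard divisor 2400/32 ≈ 75; standard quotas: Oakdale 2.360, Rivermont 2.280, Pinehurst 2.267, Claybrook 25.093.
Rounding up gives 3, 3, 3, 26 = 35 seats, so the divisor must be adjusted.
With modified divisor 83: modified quotas Oakdale 2.133, Rivermont 2.060, Pinehurst 2.048, Claybrook 22.675.
Rounding up: Oakdale 3, Rivermont 3, Pinehurst 3, Claybrook 23 (total 32).

Oakdale 3, Rivermont 3, Pinehurst 3, Claybrook 23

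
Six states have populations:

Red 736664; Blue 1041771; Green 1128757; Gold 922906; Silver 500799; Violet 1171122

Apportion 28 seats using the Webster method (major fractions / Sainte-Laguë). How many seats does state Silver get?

Standard divisor 5502019/28 ≈ 196500.679; standard quotas: Red 3.749, Blue 5.302, Green 5.744, Gold 4.697, Silver 2.549, Violet 5.960.
Rounding to the nearest integer gives 4, 5, 6, 5, 3, 6 = 29 seats, so the divisor must be adjusted.
With modified divisor 202700: modified quotas Red 3.634, Blue 5.139, Green 5.569, Gold 4.553, Silver 2.471, Violet 5.778.
Rounding to the nearest integer: Red 4, Blue 5, Green 6, Gold 5, Silver 2, Violet 6 (total 28).
Silver receives 2.

2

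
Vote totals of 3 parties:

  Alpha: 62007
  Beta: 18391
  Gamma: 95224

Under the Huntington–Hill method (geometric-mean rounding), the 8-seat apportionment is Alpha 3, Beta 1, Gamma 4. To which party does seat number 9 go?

Priority for the next seat is population ÷ (√(s·(s+1))).
Priorities: Alpha 17899.879, Beta 13004.401, Gamma 21292.734.
Highest priority: Gamma.

Gamma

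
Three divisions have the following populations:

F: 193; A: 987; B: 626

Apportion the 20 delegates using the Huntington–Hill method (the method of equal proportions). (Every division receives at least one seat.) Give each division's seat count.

F: 2, A: 11, B: 7

With divisor 90: modified quotas F 2.144, A 10.967, B 6.956.
Geometric-mean thresholds: F √(2·3)=2.449, A √(10·11)=10.488, B √(6·7)=6.481.
Each quota rounded against its threshold gives F 2, A 11, B 7 (total 20).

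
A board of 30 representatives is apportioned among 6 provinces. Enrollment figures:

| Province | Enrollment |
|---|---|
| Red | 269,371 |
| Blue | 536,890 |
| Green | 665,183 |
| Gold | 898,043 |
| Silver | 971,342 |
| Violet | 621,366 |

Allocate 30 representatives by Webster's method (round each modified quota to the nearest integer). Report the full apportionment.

Standard divisor 3962195/30 ≈ 132073.167; standard quotas: Red 2.040, Blue 4.065, Green 5.036, Gold 6.800, Silver 7.355, Violet 4.705.
Rounding to the nearest integer gives Red 2, Blue 4, Green 5, Gold 7, Silver 7, Violet 5 — total 30, matching the house size, so no adjustment is needed.

Red 2, Blue 4, Green 5, Gold 7, Silver 7, Violet 5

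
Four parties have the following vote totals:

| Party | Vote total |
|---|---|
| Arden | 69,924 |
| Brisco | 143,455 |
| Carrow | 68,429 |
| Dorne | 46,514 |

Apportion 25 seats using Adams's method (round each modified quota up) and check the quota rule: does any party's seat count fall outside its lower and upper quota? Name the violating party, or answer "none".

Standard quotas: Arden 5.324, Brisco 10.923, Carrow 5.211, Dorne 3.542.
Adams allocation: Arden 5, Brisco 11, Carrow 5, Dorne 4.
Every allocation lies between the lower and upper quota.

none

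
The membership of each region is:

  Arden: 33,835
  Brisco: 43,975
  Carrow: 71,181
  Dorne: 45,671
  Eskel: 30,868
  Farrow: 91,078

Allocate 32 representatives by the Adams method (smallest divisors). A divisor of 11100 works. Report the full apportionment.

With modified divisor 11100: modified quotas Arden 3.048, Brisco 3.962, Carrow 6.413, Dorne 4.115, Eskel 2.781, Farrow 8.205.
Rounding up: Arden 4, Brisco 4, Carrow 7, Dorne 5, Eskel 3, Farrow 9 (total 32).

Arden 4; Brisco 4; Carrow 7; Dorne 5; Eskel 3; Farrow 9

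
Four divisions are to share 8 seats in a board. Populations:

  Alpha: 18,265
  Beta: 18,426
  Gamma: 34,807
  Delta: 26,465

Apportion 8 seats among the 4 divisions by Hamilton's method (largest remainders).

Alpha=1, Beta=2, Gamma=3, Delta=2

Standard divisor: 97963 ÷ 8 ≈ 12245.375.
Standard quotas: Alpha 1.4916, Beta 1.5047, Gamma 2.8425, Delta 2.1612.
Lower quotas: Alpha 1, Beta 1, Gamma 2, Delta 2 (sum 6, leaving 2 seats).
Remainders in descending order: Gamma 0.8425, Beta 0.5047, Alpha 0.4916, Delta 0.1612.
Largest remainders: Gamma, Beta receive the extra seats.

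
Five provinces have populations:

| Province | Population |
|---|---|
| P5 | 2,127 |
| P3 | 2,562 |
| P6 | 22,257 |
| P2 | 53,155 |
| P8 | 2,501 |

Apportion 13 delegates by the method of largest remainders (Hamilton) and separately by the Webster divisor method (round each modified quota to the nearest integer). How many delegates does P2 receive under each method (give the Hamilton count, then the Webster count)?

Hamilton: P5 0, P3 1, P6 4, P2 8, P8 0.
Webster: P5 0, P3 0, P6 4, P2 9, P8 0.
P2 gets 8 under Hamilton and 9 under Webster.

8 and 9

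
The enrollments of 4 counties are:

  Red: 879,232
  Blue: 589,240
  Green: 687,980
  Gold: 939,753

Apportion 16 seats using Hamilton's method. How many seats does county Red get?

4

Total 3096205; standard divisor 3096205/16 ≈ 193512.812.
Standard quotas: Red 4.5435, Blue 3.0450, Green 3.5552, Gold 4.8563.
Lower quotas: Red 4, Blue 3, Green 3, Gold 4 (sum 14, leaving 2 seats).
Remainders in descending order: Gold 0.8563, Green 0.5552, Red 0.5435, Blue 0.0450.
The surplus seats go to Gold, Green.
Red receives 4.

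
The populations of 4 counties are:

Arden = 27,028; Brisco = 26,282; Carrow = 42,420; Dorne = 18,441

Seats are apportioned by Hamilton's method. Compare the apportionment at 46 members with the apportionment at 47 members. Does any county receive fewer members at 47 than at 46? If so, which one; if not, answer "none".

At 46 seats: Arden 11, Brisco 11, Carrow 17, Dorne 7.
At 47 seats: Arden 11, Brisco 11, Carrow 17, Dorne 8.
No county's allocation decreased.

none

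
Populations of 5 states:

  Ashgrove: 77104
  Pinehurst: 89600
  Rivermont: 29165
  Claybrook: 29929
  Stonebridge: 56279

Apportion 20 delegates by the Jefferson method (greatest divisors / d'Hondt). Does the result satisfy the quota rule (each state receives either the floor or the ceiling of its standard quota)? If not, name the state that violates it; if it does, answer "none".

Standard quotas: Ashgrove 5.467, Pinehurst 6.353, Rivermont 2.068, Claybrook 2.122, Stonebridge 3.990.
Jefferson allocation: Ashgrove 6, Pinehurst 6, Rivermont 2, Claybrook 2, Stonebridge 4.
Every allocation lies between the lower and upper quota.

none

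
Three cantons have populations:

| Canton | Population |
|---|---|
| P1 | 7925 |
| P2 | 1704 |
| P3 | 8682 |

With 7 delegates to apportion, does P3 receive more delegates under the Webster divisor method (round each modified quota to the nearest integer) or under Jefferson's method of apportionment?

Jefferson

Webster: P1 3, P2 1, P3 3.
Jefferson: P1 3, P2 0, P3 4.
P3 gets 3 under Webster and 4 under Jefferson.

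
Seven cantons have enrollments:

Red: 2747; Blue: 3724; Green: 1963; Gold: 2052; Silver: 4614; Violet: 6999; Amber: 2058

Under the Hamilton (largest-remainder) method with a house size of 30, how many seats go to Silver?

The standard divisor is 24157/30 ≈ 805.233.
Standard quotas: Red 3.4114, Blue 4.6247, Green 2.4378, Gold 2.5483, Silver 5.7300, Violet 8.6919, Amber 2.5558.
Lower quotas: Red 3, Blue 4, Green 2, Gold 2, Silver 5, Violet 8, Amber 2 (sum 26, leaving 4 seats).
Remainders in descending order: Silver 0.7300, Violet 0.6919, Blue 0.6247, Amber 0.5558, Gold 0.5483, Green 0.4378, Red 0.4114.
The surplus seats go to Silver, Violet, Blue, Amber.
Silver receives 6.

6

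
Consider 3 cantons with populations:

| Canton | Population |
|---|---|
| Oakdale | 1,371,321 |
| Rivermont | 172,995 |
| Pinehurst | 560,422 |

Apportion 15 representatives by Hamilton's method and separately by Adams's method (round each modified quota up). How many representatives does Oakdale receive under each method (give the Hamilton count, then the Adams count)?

Hamilton: Oakdale 10, Rivermont 1, Pinehurst 4.
Adams: Oakdale 9, Rivermont 2, Pinehurst 4.
Oakdale gets 10 under Hamilton and 9 under Adams.

10 and 9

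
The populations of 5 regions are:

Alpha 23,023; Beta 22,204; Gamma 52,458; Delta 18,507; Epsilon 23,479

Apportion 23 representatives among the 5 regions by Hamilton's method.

Alpha=4; Beta=4; Gamma=8; Delta=3; Epsilon=4

Standard divisor: 139671 ÷ 23 ≈ 6072.652.
Standard quotas: Alpha 3.7913, Beta 3.6564, Gamma 8.6384, Delta 3.0476, Epsilon 3.8664.
Lower quotas: Alpha 3, Beta 3, Gamma 8, Delta 3, Epsilon 3 (sum 20, leaving 3 seats).
Remainders in descending order: Epsilon 0.8664, Alpha 0.7913, Beta 0.6564, Gamma 0.6384, Delta 0.0476.
Largest remainders: Epsilon, Alpha, Beta receive the extra seats.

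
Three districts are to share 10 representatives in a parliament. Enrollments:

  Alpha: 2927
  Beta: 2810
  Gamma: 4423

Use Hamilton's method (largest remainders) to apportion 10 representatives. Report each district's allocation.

Total 10160; standard divisor 10160/10 = 1016.
Standard quotas: Alpha 2.881, Beta 2.766, Gamma 4.353.
Lower quotas: Alpha 2, Beta 2, Gamma 4 (sum 8, leaving 2 seats).
Remainders in descending order: Alpha 0.881, Beta 0.766, Gamma 0.353.
Largest remainders: Alpha, Beta receive the extra seats.

Alpha=3; Beta=3; Gamma=4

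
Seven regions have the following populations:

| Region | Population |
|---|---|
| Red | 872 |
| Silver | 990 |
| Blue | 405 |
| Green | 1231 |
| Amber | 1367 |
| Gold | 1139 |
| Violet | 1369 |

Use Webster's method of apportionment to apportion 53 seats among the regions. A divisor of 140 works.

Red 6, Silver 7, Blue 3, Green 9, Amber 10, Gold 8, Violet 10

With modified divisor 140: modified quotas Red 6.229, Silver 7.071, Blue 2.893, Green 8.793, Amber 9.764, Gold 8.136, Violet 9.779.
Rounding to the nearest integer: Red 6, Silver 7, Blue 3, Green 9, Amber 10, Gold 8, Violet 10 (total 53).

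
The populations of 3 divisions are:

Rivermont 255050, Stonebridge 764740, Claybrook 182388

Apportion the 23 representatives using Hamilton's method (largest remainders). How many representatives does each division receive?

Rivermont 5; Stonebridge 15; Claybrook 3

Total 1202178; standard divisor 1202178/23 ≈ 52268.609.
Standard quotas: Rivermont 4.8796, Stonebridge 14.6310, Claybrook 3.4894.
Lower quotas: Rivermont 4, Stonebridge 14, Claybrook 3 (sum 21, leaving 2 seats).
Remainders in descending order: Rivermont 0.8796, Stonebridge 0.6310, Claybrook 0.4894.
The surplus seats go to Rivermont, Stonebridge.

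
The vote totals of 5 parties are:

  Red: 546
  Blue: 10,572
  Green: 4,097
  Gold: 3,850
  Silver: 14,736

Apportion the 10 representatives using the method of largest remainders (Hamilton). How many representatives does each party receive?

Standard divisor: 33801 ÷ 10 ≈ 3380.1.
Standard quotas: Red 0.1615, Blue 3.1277, Green 1.2121, Gold 1.1390, Silver 4.3596.
Lower quotas: Red 0, Blue 3, Green 1, Gold 1, Silver 4 (sum 9, leaving 1 seat).
Remainders in descending order: Silver 0.3596, Green 0.2121, Red 0.1615, Gold 0.1390, Blue 0.1277.
Largest remainder: Silver receives the extra seat.

Red: 0, Blue: 3, Green: 1, Gold: 1, Silver: 5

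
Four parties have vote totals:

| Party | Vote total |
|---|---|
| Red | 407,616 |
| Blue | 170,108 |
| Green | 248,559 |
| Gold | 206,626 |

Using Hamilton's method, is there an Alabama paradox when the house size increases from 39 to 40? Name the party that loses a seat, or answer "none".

Blue

At 39 seats: Red 15, Blue 7, Green 9, Gold 8.
At 40 seats: Red 16, Blue 6, Green 10, Gold 8.
Blue drops from 7 to 6.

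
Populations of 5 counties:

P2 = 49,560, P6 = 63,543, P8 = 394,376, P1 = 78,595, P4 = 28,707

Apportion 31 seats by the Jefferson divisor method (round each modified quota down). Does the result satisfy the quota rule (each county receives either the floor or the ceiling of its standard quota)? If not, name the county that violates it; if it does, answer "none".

Standard quotas: P2 2.499, P6 3.204, P8 19.886, P1 3.963, P4 1.448.
Jefferson allocation: P2 2, P6 3, P8 21, P1 4, P4 1.
P8 has quota 19.886 (lower 19, upper 20) but receives 21 — outside the quota interval.

P8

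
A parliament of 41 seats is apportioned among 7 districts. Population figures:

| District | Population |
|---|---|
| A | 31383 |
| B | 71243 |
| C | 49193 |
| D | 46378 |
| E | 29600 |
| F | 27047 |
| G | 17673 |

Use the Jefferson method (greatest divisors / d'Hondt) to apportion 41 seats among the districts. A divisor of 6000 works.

With modified divisor 6000: modified quotas A 5.231, B 11.874, C 8.199, D 7.730, E 4.933, F 4.508, G 2.946.
Rounding down: A 5, B 11, C 8, D 7, E 4, F 4, G 2 (total 41).

A 5, B 11, C 8, D 7, E 4, F 4, G 2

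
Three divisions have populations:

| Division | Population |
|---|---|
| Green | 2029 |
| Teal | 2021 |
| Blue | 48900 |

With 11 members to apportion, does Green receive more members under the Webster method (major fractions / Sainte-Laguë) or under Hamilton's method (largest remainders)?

Hamilton

Webster: Green 0, Teal 0, Blue 11.
Hamilton: Green 1, Teal 0, Blue 10.
Green gets 0 under Webster and 1 under Hamilton.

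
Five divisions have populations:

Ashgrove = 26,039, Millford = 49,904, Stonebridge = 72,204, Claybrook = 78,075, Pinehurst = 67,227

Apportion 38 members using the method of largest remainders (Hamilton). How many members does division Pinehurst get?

9

Total 293449; standard divisor 293449/38 ≈ 7722.342.
Standard quotas: Ashgrove 3.3719, Millford 6.4623, Stonebridge 9.3500, Claybrook 10.1103, Pinehurst 8.7055.
Lower quotas: Ashgrove 3, Millford 6, Stonebridge 9, Claybrook 10, Pinehurst 8 (sum 36, leaving 2 seats).
Remainders in descending order: Pinehurst 0.7055, Millford 0.4623, Ashgrove 0.3719, Stonebridge 0.3500, Claybrook 0.1103.
Largest remainders: Pinehurst, Millford receive the extra seats.
Pinehurst receives 9.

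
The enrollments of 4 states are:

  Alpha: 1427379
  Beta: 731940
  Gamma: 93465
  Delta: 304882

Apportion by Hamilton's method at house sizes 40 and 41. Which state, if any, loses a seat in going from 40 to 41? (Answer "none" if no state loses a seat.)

Gamma

At 40 seats: Alpha 22, Beta 11, Gamma 2, Delta 5.
At 41 seats: Alpha 23, Beta 12, Gamma 1, Delta 5.
Gamma drops from 2 to 1.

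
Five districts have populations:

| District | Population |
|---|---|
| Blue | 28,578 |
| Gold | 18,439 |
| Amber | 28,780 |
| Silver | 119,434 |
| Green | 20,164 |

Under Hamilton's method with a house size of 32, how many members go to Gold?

3

Total 215395; standard divisor 215395/32 ≈ 6731.094.
Standard quotas: Blue 4.2457, Gold 2.7394, Amber 4.2757, Silver 17.7436, Green 2.9956.
Lower quotas: Blue 4, Gold 2, Amber 4, Silver 17, Green 2 (sum 29, leaving 3 seats).
Remainders in descending order: Green 0.9956, Silver 0.7436, Gold 0.7394, Amber 0.2757, Blue 0.2457.
Largest remainders: Green, Silver, Gold receive the extra seats.
Gold receives 3.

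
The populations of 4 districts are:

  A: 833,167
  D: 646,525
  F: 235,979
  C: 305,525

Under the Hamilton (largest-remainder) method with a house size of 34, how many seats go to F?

Standard divisor: 2021196 ÷ 34 ≈ 59446.941.
Standard quotas: A 14.0153, D 10.8757, F 3.9696, C 5.1395.
Lower quotas: A 14, D 10, F 3, C 5 (sum 32, leaving 2 seats).
Remainders in descending order: F 0.9696, D 0.8757, C 0.1395, A 0.0153.
Largest remainders: F, D receive the extra seats.
F receives 4.

4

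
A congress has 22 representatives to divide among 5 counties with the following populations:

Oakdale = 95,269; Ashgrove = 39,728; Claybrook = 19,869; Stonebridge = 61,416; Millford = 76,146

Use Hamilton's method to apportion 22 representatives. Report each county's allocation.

Oakdale 7; Ashgrove 3; Claybrook 1; Stonebridge 5; Millford 6

The standard divisor is 292428/22 ≈ 13292.182.
Standard quotas: Oakdale 7.1673, Ashgrove 2.9888, Claybrook 1.4948, Stonebridge 4.6205, Millford 5.7286.
Lower quotas: Oakdale 7, Ashgrove 2, Claybrook 1, Stonebridge 4, Millford 5 (sum 19, leaving 3 seats).
Remainders in descending order: Ashgrove 0.9888, Millford 0.7286, Stonebridge 0.6205, Claybrook 0.4948, Oakdale 0.1673.
Largest remainders: Ashgrove, Millford, Stonebridge receive the extra seats.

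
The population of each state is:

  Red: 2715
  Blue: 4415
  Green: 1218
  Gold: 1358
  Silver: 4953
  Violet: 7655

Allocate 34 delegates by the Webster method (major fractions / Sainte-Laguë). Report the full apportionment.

Standard divisor 22314/34 ≈ 656.294; standard quotas: Red 4.137, Blue 6.727, Green 1.856, Gold 2.069, Silver 7.547, Violet 11.664.
Rounding to the nearest integer gives 4, 7, 2, 2, 8, 12 = 35 seats, so the divisor must be adjusted.
With modified divisor 663: modified quotas Red 4.095, Blue 6.659, Green 1.837, Gold 2.048, Silver 7.471, Violet 11.546.
Rounding to the nearest integer: Red 4, Blue 7, Green 2, Gold 2, Silver 7, Violet 12 (total 34).

Red: 4; Blue: 7; Green: 2; Gold: 2; Silver: 7; Violet: 12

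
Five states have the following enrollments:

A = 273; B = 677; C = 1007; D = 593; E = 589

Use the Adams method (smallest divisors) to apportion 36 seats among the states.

A 3; B 8; C 11; D 7; E 7

Standard divisor 3139/36 ≈ 87.194; standard quotas: A 3.131, B 7.764, C 11.549, D 6.801, E 6.755.
Rounding up gives 4, 8, 12, 7, 7 = 38 seats, so the divisor must be adjusted.
With modified divisor 94: modified quotas A 2.904, B 7.202, C 10.713, D 6.309, E 6.266.
Rounding up: A 3, B 8, C 11, D 7, E 7 (total 36).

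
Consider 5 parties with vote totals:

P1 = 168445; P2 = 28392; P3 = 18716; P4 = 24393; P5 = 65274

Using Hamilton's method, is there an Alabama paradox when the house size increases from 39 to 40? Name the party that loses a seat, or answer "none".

At 39 seats: P1 22, P2 4, P3 2, P4 3, P5 8.
At 40 seats: P1 22, P2 4, P3 2, P4 3, P5 9.
No party's allocation decreased.

none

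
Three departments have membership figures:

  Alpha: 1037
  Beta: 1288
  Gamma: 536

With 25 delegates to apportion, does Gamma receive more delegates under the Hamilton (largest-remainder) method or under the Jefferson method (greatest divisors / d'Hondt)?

Hamilton

Hamilton: Alpha 9, Beta 11, Gamma 5.
Jefferson: Alpha 9, Beta 12, Gamma 4.
Gamma gets 5 under Hamilton and 4 under Jefferson.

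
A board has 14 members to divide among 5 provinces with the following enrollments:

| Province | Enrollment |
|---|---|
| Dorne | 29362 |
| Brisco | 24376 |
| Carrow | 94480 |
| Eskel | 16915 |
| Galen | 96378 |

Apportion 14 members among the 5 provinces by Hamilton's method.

The standard divisor is 261511/14 ≈ 18679.357.
Standard quotas: Dorne 1.5719, Brisco 1.3050, Carrow 5.0580, Eskel 0.9055, Galen 5.1596.
Lower quotas: Dorne 1, Brisco 1, Carrow 5, Eskel 0, Galen 5 (sum 12, leaving 2 seats).
Remainders in descending order: Eskel 0.9055, Dorne 0.5719, Brisco 0.3050, Galen 0.1596, Carrow 0.0580.
The surplus seats go to Eskel, Dorne.

Dorne 2, Brisco 1, Carrow 5, Eskel 1, Galen 5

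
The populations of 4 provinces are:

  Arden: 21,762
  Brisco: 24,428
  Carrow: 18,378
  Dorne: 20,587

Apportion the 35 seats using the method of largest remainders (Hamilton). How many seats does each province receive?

Arden 9; Brisco 10; Carrow 8; Dorne 8

The standard divisor is 85155/35 = 2433.
Standard quotas: Arden 8.9445, Brisco 10.0403, Carrow 7.5536, Dorne 8.4616.
Lower quotas: Arden 8, Brisco 10, Carrow 7, Dorne 8 (sum 33, leaving 2 seats).
Remainders in descending order: Arden 0.9445, Carrow 0.5536, Dorne 0.4616, Brisco 0.0403.
Largest remainders: Arden, Carrow receive the extra seats.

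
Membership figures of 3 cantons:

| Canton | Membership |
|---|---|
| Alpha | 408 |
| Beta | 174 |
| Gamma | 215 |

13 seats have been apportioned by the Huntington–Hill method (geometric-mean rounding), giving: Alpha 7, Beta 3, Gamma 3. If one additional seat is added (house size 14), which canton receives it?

Gamma

Priority for the next seat is population ÷ (√(s·(s+1))).
Priorities: Alpha 54.521, Beta 50.229, Gamma 62.065.
Highest priority: Gamma.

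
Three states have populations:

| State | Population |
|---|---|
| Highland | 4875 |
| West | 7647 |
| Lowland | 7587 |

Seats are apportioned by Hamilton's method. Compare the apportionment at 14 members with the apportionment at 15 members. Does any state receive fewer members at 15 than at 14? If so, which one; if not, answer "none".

At 14 seats: Highland 4, West 5, Lowland 5.
At 15 seats: Highland 3, West 6, Lowland 6.
Highland drops from 4 to 3.

Highland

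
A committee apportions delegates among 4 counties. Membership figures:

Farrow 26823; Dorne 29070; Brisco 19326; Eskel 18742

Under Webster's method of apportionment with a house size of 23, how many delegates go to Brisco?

5

Standard divisor 93961/23 ≈ 4085.261; standard quotas: Farrow 6.566, Dorne 7.116, Brisco 4.731, Eskel 4.588.
Rounding to the nearest integer gives 7, 7, 5, 5 = 24 seats, so the divisor must be adjusted.
With modified divisor 4146: modified quotas Farrow 6.470, Dorne 7.012, Brisco 4.661, Eskel 4.521.
Rounding to the nearest integer: Farrow 6, Dorne 7, Brisco 5, Eskel 5 (total 23).
Brisco receives 5.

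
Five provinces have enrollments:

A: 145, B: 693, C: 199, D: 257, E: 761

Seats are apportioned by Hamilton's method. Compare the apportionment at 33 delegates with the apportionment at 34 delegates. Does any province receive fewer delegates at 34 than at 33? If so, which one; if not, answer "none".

At 33 seats: A 3, B 11, C 3, D 4, E 12.
At 34 seats: A 2, B 12, C 3, D 4, E 13.
A drops from 3 to 2.

A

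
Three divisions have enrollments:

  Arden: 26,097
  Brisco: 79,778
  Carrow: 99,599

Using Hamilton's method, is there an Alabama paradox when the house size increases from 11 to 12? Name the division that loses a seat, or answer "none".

Arden

At 11 seats: Arden 2, Brisco 4, Carrow 5.
At 12 seats: Arden 1, Brisco 5, Carrow 6.
Arden drops from 2 to 1.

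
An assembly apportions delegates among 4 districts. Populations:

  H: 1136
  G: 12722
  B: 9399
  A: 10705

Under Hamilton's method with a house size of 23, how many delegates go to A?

The standard divisor is 33962/23 ≈ 1476.609.
Standard quotas: H 0.7693, G 8.6157, B 6.3653, A 7.2497.
Lower quotas: H 0, G 8, B 6, A 7 (sum 21, leaving 2 seats).
Remainders in descending order: H 0.7693, G 0.6157, B 0.3653, A 0.2497.
Largest remainders: H, G receive the extra seats.
A receives 7.

7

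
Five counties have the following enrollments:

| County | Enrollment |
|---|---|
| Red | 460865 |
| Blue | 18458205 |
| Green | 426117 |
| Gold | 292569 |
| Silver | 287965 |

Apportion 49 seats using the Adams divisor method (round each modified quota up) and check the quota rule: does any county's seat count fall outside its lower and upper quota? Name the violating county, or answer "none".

Blue

Standard quotas: Red 1.133, Blue 45.391, Green 1.048, Gold 0.719, Silver 0.708.
Adams allocation: Red 2, Blue 44, Green 1, Gold 1, Silver 1.
Blue has quota 45.391 (lower 45, upper 46) but receives 44 — outside the quota interval.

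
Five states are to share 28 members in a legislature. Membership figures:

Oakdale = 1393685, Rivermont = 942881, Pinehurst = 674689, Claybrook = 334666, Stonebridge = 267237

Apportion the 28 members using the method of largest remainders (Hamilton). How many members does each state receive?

Total 3613158; standard divisor 3613158/28 ≈ 129041.357.
Standard quotas: Oakdale 10.8003, Rivermont 7.3068, Pinehurst 5.2285, Claybrook 2.5935, Stonebridge 2.0709.
Lower quotas: Oakdale 10, Rivermont 7, Pinehurst 5, Claybrook 2, Stonebridge 2 (sum 26, leaving 2 seats).
Remainders in descending order: Oakdale 0.8003, Claybrook 0.5935, Rivermont 0.3068, Pinehurst 0.2285, Stonebridge 0.0709.
The surplus seats go to Oakdale, Claybrook.

Oakdale 11, Rivermont 7, Pinehurst 5, Claybrook 3, Stonebridge 2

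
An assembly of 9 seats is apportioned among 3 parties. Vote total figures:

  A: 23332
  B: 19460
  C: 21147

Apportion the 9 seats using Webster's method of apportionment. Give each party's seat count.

Standard divisor 63939/9 ≈ 7104.333; standard quotas: A 3.284, B 2.739, C 2.977.
Rounding to the nearest integer gives A 3, B 3, C 3 — total 9, matching the house size, so no adjustment is needed.

A 3, B 3, C 3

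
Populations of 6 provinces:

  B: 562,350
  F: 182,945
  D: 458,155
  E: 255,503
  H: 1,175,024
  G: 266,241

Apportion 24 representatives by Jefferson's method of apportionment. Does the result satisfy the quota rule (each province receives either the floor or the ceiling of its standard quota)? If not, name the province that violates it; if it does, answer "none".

Standard quotas: B 4.654, F 1.514, D 3.791, E 2.114, H 9.724, G 2.203.
Jefferson allocation: B 5, F 1, D 4, E 2, H 10, G 2.
Every allocation lies between the lower and upper quota.

none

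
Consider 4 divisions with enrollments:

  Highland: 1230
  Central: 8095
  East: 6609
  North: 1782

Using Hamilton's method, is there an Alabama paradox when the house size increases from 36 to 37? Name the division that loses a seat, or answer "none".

At 36 seats: Highland 3, Central 16, East 13, North 4.
At 37 seats: Highland 2, Central 17, East 14, North 4.
Highland drops from 3 to 2.

Highland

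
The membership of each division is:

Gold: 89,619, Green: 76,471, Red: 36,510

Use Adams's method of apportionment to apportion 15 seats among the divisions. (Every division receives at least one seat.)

Gold 6, Green 6, Red 3

Standard divisor 202600/15 ≈ 13506.667; standard quotas: Gold 6.635, Green 5.662, Red 2.703.
Rounding up gives 7, 6, 3 = 16 seats, so the divisor must be adjusted.
With modified divisor 15100: modified quotas Gold 5.935, Green 5.064, Red 2.418.
Rounding up: Gold 6, Green 6, Red 3 (total 15).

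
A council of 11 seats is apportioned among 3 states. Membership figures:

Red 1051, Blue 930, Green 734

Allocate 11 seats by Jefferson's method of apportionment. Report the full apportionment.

Red 4, Blue 4, Green 3

Standard divisor 2715/11 ≈ 246.818; standard quotas: Red 4.258, Blue 3.768, Green 2.974.
Rounding down gives 4, 3, 2 = 9 seats, so the divisor must be adjusted.
With modified divisor 220: modified quotas Red 4.777, Blue 4.227, Green 3.336.
Rounding down: Red 4, Blue 4, Green 3 (total 11).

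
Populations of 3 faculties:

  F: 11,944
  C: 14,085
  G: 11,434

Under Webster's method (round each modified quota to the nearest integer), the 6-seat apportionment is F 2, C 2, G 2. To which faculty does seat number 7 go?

C

Priority for the next seat is population ÷ (current seats + 0.5).
Priorities: F 4777.600, C 5634.000, G 4573.600.
Highest priority: C.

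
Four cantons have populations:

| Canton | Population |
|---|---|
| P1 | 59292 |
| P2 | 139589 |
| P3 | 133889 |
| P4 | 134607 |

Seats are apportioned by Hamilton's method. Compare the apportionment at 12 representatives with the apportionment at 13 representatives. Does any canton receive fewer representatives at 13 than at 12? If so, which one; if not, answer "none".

At 12 seats: P1 2, P2 4, P3 3, P4 3.
At 13 seats: P1 1, P2 4, P3 4, P4 4.
P1 drops from 2 to 1.

P1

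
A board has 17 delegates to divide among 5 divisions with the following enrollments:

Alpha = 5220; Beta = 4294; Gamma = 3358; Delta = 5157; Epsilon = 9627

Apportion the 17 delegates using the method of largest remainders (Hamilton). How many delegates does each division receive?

The standard divisor is 27656/17 ≈ 1626.824.
Standard quotas: Alpha 3.2087, Beta 2.6395, Gamma 2.0641, Delta 3.1700, Epsilon 5.9177.
Lower quotas: Alpha 3, Beta 2, Gamma 2, Delta 3, Epsilon 5 (sum 15, leaving 2 seats).
Remainders in descending order: Epsilon 0.9177, Beta 0.6395, Alpha 0.2087, Delta 0.1700, Gamma 0.0641.
The surplus seats go to Epsilon, Beta.

Alpha=3, Beta=3, Gamma=2, Delta=3, Epsilon=6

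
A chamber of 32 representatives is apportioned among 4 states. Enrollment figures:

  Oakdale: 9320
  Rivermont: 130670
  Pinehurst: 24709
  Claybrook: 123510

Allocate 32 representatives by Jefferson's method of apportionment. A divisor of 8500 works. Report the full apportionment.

Oakdale: 1; Rivermont: 15; Pinehurst: 2; Claybrook: 14

With modified divisor 8500: modified quotas Oakdale 1.096, Rivermont 15.373, Pinehurst 2.907, Claybrook 14.531.
Rounding down: Oakdale 1, Rivermont 15, Pinehurst 2, Claybrook 14 (total 32).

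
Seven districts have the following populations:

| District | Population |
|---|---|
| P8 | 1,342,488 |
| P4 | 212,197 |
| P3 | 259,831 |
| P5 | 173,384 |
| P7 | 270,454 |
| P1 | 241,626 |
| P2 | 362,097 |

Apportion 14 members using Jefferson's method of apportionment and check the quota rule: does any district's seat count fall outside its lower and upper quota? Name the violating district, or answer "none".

none

Standard quotas: P8 6.567, P4 1.038, P3 1.271, P5 0.848, P7 1.323, P1 1.182, P2 1.771.
Jefferson allocation: P8 7, P4 1, P3 1, P5 1, P7 1, P1 1, P2 2.
Every allocation lies between the lower and upper quota.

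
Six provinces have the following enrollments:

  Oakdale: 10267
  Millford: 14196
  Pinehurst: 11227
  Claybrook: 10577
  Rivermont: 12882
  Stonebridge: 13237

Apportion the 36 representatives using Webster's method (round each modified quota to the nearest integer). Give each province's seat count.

Oakdale: 5, Millford: 7, Pinehurst: 6, Claybrook: 5, Rivermont: 6, Stonebridge: 7

Standard divisor 72386/36 ≈ 2010.722; standard quotas: Oakdale 5.106, Millford 7.060, Pinehurst 5.584, Claybrook 5.260, Rivermont 6.407, Stonebridge 6.583.
Rounding to the nearest integer gives Oakdale 5, Millford 7, Pinehurst 6, Claybrook 5, Rivermont 6, Stonebridge 7 — total 36, matching the house size, so no adjustment is needed.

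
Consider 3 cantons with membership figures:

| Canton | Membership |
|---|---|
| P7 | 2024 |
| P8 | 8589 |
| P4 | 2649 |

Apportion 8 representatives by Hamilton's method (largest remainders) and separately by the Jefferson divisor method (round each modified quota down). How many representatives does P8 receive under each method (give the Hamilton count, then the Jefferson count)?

Hamilton: P7 1, P8 5, P4 2.
Jefferson: P7 1, P8 6, P4 1.
P8 gets 5 under Hamilton and 6 under Jefferson.

5 and 6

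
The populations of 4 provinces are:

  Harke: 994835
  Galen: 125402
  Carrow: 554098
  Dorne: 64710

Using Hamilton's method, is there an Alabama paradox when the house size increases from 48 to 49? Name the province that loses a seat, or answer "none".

At 48 seats: Harke 27, Galen 4, Carrow 15, Dorne 2.
At 49 seats: Harke 28, Galen 3, Carrow 16, Dorne 2.
Galen drops from 4 to 3.

Galen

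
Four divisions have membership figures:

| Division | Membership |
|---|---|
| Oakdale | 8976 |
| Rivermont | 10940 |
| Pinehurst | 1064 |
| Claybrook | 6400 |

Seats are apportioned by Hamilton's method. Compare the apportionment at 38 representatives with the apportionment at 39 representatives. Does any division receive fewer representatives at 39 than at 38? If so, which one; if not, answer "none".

Pinehurst

At 38 seats: Oakdale 12, Rivermont 15, Pinehurst 2, Claybrook 9.
At 39 seats: Oakdale 13, Rivermont 16, Pinehurst 1, Claybrook 9.
Pinehurst drops from 2 to 1.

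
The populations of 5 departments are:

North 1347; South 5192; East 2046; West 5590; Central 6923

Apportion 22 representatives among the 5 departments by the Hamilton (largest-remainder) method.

North 1, South 6, East 2, West 6, Central 7

The standard divisor is 21098/22 = 959.
Standard quotas: North 1.4046, South 5.4140, East 2.1335, West 5.8290, Central 7.2190.
Lower quotas: North 1, South 5, East 2, West 5, Central 7 (sum 20, leaving 2 seats).
Remainders in descending order: West 0.8290, South 0.4140, North 0.4046, Central 0.2190, East 0.1335.
Largest remainders: West, South receive the extra seats.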